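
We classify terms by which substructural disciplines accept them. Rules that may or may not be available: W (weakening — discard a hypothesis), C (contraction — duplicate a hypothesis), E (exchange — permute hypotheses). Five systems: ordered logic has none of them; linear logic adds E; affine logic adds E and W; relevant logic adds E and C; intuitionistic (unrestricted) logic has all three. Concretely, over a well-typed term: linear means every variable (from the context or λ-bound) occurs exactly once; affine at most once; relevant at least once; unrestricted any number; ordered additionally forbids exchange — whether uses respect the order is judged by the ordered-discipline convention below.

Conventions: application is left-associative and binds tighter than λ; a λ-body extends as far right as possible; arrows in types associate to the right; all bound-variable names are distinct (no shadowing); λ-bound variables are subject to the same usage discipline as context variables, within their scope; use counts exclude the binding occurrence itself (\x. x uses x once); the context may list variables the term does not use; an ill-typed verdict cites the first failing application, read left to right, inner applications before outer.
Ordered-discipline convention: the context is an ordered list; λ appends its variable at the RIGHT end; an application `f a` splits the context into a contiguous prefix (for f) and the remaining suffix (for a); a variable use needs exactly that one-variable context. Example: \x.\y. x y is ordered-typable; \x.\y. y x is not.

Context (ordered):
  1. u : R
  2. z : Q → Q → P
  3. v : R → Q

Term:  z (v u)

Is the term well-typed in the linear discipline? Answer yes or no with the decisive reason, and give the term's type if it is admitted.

yes — exactly-once usage across u, z, v; term : Q → P
counts: u: 1; z: 1; v: 1
left-to-right use order: z, v, u
typing: the term checks, with type Q → P
across the five disciplines: ordered ✗ | linear ✓ | affine ✓ | relevant ✓ | unrestricted ✓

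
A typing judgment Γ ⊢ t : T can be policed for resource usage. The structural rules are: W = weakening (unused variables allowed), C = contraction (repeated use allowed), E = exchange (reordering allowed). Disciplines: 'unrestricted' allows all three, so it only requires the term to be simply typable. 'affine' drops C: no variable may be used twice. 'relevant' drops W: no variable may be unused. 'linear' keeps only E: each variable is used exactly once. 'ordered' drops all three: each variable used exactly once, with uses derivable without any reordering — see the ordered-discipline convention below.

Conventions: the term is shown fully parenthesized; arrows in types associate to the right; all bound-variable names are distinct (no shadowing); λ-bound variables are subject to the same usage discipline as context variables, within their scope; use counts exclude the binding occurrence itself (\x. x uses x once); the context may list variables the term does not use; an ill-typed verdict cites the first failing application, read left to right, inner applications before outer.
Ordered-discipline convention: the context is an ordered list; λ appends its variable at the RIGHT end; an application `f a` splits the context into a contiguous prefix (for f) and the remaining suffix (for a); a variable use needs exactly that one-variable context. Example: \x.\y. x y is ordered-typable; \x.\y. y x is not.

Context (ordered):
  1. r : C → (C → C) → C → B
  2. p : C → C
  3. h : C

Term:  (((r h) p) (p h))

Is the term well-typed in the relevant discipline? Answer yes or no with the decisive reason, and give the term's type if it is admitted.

yes — at least one use each (r, p, h); term : B
use counts: r: 1×; p: 2×; h: 2×
uses in reading order: r, h, p, p, h
typing: the term checks, with type B
across the five disciplines: ordered ✗ | linear ✗ | affine ✗ | relevant ✓ | unrestricted ✓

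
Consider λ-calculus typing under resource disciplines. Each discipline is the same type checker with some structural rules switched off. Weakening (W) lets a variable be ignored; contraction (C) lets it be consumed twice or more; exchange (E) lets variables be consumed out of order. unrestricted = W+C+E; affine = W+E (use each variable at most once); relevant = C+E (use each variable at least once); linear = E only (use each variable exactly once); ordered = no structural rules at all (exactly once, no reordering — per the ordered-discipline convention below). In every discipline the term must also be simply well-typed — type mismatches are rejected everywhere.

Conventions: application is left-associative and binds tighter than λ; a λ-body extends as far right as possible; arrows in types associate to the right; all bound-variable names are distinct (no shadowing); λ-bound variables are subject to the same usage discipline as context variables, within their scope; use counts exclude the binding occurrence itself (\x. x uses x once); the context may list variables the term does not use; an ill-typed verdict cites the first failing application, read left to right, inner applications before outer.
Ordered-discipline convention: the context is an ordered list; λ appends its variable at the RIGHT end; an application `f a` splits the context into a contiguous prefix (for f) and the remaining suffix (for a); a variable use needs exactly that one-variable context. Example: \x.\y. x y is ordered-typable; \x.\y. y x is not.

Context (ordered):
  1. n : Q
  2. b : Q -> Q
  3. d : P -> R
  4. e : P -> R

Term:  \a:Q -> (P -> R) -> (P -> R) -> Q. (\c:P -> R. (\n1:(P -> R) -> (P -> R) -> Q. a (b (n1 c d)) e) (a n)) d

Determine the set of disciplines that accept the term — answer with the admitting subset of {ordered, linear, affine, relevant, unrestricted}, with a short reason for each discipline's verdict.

accepted by: relevant, unrestricted
usage: n: 1×, b: 1×, d: 2×, e: 1×, a [bound]: 2×, c [bound]: 1×, n1 [bound]: 1×
uses in reading order: a, b, n1, c, d, e, a, n, d
typing: well-typed — term : (Q -> (P -> R) -> (P -> R) -> Q) -> (P -> R) -> Q
ordered ✗ (needs contraction — d ×2, a ×2)
linear ✗ (needs contraction — d ×2, a ×2)
affine ✗ (needs contraction — d ×2, a ×2)
relevant ✓ (n, b, d, e, a, c, n1: all used, weakening unneeded)
unrestricted ✓ (typability at (Q -> (P -> R) -> (P -> R) -> Q) -> (P -> R) -> Q is all that's needed)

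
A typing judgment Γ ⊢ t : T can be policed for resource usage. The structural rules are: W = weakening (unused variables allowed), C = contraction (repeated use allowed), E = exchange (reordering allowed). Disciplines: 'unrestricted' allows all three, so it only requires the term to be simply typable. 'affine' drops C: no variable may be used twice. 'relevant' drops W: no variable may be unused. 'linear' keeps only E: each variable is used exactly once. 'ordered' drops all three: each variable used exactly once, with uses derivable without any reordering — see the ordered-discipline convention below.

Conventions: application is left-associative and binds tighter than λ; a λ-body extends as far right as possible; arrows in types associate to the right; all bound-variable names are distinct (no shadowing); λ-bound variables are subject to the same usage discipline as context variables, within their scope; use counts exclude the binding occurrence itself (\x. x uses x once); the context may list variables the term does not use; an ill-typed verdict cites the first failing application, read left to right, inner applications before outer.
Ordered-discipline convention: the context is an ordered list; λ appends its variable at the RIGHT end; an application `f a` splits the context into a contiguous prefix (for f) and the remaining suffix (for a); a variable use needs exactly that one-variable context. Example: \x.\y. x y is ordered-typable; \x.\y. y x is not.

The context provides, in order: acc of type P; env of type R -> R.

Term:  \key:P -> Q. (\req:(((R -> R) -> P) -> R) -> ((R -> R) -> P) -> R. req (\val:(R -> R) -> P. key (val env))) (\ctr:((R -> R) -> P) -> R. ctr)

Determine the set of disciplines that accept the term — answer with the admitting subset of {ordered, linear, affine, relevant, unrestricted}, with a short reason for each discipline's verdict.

accepted by: none
use counts: acc: 0, env: 1, key [bound]: 1, req [bound]: 1, val [bound]: 1, ctr [bound]: 1
order of uses: req, key, val, env, ctr
typing: ill-typed: an application expects ((R -> R) -> P) -> R but receives ((R -> R) -> P) -> Q
ordered: ✗ — fails simple typing
linear: ✗ — a type mismatch blocks all five
affine: ✗ — the type mismatch rejects it
relevant: ✗ — not simply typable
unrestricted: ✗ — fails simple typing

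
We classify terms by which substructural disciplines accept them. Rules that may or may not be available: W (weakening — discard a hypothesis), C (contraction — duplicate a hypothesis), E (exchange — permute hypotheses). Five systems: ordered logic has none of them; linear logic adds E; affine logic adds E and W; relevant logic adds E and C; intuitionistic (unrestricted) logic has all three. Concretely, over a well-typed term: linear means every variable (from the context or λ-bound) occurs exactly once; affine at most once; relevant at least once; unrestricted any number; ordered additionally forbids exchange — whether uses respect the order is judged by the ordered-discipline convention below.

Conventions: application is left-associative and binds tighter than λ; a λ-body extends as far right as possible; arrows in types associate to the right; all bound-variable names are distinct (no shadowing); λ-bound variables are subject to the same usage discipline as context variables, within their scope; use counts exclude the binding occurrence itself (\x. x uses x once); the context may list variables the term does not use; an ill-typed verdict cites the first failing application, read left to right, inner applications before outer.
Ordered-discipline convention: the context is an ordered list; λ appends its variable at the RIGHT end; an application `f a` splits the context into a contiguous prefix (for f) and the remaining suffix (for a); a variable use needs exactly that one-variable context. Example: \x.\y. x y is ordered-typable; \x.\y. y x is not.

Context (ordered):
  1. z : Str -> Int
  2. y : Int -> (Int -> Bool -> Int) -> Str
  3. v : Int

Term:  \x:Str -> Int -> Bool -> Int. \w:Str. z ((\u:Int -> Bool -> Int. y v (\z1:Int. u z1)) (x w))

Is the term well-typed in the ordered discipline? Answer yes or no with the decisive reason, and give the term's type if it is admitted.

yes — z, y, v, x, w, u, z1: once each, no exchange needed; term : (Str -> Int -> Bool -> Int) -> Str -> Int
variable uses: z: 1, y: 1, v: 1, x (bound): 1, w (bound): 1, u (bound): 1, z1 (bound): 1
uses in reading order: z, y, v, u, z1, x, w
typing: the term checks, with type (Str -> Int -> Bool -> Int) -> Str -> Int
across the five disciplines: ordered ✓ · linear ✓ · affine ✓ · relevant ✓ · unrestricted ✓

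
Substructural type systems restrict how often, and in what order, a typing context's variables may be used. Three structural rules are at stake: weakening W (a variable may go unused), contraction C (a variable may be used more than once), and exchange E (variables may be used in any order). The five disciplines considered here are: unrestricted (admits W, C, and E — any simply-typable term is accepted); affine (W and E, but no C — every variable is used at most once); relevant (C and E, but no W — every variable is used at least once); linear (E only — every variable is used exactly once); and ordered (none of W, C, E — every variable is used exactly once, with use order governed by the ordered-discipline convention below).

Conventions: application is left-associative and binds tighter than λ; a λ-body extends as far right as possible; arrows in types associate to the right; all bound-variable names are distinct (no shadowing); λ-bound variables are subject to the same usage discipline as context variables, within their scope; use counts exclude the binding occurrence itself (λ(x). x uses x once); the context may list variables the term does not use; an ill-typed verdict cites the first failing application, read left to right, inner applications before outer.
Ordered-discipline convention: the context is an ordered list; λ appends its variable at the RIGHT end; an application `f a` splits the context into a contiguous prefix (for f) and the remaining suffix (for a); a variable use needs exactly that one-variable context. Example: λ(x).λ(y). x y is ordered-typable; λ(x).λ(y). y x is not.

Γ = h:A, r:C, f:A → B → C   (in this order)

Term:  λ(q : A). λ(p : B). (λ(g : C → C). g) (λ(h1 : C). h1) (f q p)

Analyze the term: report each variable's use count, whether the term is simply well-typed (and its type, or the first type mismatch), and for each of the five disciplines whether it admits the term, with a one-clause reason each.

use counts: h: 0; r: 0; f: 1; q (λ-bound): 1; p (λ-bound): 1; g (λ-bound): 1; h1 (λ-bound): 1
uses in reading order: g, h1, f, q, p
typing: ✓ — A → B → C
ordered: ✗, needs weakening: h, r unused
linear: ✗, needs weakening: h, r unused
affine: ✓, h, r, f, q, p, g, h1: no repeats, contraction unneeded
relevant: ✗, needs weakening: h, r unused
unrestricted: ✓, well-typed at A → B → C; no restrictions here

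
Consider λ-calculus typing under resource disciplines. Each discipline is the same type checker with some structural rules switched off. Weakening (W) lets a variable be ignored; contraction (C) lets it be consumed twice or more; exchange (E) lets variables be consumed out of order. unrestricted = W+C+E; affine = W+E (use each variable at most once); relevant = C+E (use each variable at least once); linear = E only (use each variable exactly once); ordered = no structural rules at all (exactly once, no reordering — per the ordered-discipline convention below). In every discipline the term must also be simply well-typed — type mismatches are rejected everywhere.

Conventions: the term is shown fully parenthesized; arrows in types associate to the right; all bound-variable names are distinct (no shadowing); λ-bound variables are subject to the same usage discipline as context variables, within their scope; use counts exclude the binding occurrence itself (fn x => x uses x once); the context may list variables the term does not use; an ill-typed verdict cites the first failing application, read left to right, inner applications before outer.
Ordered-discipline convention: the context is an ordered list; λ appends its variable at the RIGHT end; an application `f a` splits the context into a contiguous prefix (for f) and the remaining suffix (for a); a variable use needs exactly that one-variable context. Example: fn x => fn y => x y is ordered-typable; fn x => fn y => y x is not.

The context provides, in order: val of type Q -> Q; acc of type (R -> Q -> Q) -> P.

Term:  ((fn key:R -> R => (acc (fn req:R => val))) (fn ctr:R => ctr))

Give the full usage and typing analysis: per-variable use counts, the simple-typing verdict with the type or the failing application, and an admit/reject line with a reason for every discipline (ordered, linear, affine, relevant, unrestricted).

usage: val: 1×, acc: 1×, key [bound]: 0×, req [bound]: 0×, ctr [bound]: 1×
uses in reading order: acc, val, ctr
typing: ✓ — P
ordered: ✗, key, req never used (weakening)
linear: ✗, key, req never used (weakening)
affine: ✓, none of val, acc, key, req, ctr used more than once
relevant: ✗, key, req never used (weakening)
unrestricted: ✓, simply typable at P; W, C, E all held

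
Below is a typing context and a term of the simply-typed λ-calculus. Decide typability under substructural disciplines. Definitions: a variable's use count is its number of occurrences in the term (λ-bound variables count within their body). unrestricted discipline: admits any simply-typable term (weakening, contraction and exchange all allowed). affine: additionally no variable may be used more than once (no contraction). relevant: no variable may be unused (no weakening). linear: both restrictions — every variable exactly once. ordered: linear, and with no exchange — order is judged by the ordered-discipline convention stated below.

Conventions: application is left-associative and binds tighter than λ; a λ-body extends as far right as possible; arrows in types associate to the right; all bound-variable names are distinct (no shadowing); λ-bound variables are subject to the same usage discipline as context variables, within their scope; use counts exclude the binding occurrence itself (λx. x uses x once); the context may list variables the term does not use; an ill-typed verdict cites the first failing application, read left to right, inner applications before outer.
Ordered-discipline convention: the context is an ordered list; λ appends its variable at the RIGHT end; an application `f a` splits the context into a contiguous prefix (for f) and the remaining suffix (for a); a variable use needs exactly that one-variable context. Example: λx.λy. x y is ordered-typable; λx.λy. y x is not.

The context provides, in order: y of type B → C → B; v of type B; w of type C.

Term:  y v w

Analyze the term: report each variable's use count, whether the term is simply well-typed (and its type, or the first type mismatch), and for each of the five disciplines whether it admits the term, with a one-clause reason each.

usage: y ×1; v ×1; w ×1
order of uses: y, v, w
typing: well-typed — term : B
ordered: ✓, one use each (y, v, w); ordered split holds
linear: ✓, each of y, v, w used exactly once
affine: ✓, y, v, w: no repeats, contraction unneeded
relevant: ✓, every one of y, v, w appears
unrestricted: ✓, well-typed at B; no restrictions here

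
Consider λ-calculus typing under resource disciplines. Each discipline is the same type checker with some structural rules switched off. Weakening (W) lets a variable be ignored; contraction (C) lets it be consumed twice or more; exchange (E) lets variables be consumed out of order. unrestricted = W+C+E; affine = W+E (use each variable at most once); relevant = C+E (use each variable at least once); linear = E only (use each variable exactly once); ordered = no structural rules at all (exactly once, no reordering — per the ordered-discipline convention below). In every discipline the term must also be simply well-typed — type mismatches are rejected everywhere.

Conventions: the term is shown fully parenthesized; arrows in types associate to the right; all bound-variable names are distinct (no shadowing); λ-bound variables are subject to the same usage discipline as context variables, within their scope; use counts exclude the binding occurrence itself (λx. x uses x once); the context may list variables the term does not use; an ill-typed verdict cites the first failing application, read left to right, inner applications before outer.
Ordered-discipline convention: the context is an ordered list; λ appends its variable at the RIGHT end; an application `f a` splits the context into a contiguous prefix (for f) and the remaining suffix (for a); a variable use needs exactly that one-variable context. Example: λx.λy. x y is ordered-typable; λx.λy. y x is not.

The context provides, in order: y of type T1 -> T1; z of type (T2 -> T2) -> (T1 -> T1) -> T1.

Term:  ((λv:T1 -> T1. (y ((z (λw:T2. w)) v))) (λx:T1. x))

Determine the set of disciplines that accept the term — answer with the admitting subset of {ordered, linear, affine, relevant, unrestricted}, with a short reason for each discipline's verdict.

admitting disciplines: ordered, linear, affine, relevant, unrestricted
use counts: y=1; z=1; v (λ-bound)=1; w (λ-bound)=1; x (λ-bound)=1
use order (left to right): y, z, w, v, x
typing: the term checks, with type T1
ordered: ✓ — y, z, v, w, x: once each, no exchange needed
linear: ✓ — exactly-once usage across y, z, v, w, x
affine: ✓ — at most one use each (y, z, v, w, x)
relevant: ✓ — at least one use each (y, z, v, w, x)
unrestricted: ✓ — well-typed at T1; no restrictions here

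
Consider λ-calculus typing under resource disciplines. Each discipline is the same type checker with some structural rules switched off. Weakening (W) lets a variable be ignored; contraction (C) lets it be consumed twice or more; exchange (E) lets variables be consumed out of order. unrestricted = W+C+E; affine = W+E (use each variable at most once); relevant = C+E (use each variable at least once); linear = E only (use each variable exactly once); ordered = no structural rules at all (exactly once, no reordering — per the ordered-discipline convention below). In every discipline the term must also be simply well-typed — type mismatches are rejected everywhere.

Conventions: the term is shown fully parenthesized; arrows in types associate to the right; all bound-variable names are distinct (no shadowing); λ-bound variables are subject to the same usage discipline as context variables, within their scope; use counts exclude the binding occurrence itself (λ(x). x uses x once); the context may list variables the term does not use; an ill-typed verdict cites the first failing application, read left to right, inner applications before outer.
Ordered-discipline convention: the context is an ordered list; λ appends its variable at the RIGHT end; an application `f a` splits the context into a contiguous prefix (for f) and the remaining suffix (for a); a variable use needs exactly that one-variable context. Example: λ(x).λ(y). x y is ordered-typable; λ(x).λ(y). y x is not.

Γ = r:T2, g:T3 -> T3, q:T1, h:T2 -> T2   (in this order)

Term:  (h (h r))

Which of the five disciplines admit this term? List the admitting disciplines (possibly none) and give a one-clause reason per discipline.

admitting disciplines: unrestricted
usage: r ×1; g ×0; q ×0; h ×2
uses in reading order: h, h, r
typing: ✓ — T2
ordered: ✗, h ×2 used more than once (contraction); g, q never used (weakening)
linear: ✗, h ×2 used more than once (contraction); g, q never used (weakening)
affine: ✗, h ×2 used more than once (contraction)
relevant: ✗, g, q never used (weakening)
unrestricted: ✓, typability at T2 is all that's needed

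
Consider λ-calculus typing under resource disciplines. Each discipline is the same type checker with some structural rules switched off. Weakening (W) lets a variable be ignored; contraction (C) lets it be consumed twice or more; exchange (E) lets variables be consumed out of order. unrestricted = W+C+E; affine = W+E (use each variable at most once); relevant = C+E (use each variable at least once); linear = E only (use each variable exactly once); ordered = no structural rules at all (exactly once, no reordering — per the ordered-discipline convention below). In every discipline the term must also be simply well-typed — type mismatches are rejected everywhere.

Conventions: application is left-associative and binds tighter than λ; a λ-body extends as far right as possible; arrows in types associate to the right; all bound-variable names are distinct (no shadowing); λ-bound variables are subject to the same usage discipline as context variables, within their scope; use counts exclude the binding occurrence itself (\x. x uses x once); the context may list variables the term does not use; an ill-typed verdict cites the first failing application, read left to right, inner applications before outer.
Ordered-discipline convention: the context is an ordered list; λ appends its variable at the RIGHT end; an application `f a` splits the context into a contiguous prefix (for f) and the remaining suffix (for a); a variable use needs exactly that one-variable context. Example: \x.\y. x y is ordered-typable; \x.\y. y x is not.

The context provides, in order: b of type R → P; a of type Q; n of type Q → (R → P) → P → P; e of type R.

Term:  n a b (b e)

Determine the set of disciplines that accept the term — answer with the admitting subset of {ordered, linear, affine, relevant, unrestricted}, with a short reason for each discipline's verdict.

accepted by: relevant, unrestricted
variable uses: b: 2×, a: 1×, n: 1×, e: 1×
order of uses: n, a, b, b, e
typing: well-typed at P
ordered: ✗ — uses contraction: b ×2
linear: ✗ — uses contraction: b ×2
affine: ✗ — uses contraction: b ×2
relevant: ✓ — b, a, n, e: all used, weakening unneeded
unrestricted: ✓ — type-checks (P) and nothing is barred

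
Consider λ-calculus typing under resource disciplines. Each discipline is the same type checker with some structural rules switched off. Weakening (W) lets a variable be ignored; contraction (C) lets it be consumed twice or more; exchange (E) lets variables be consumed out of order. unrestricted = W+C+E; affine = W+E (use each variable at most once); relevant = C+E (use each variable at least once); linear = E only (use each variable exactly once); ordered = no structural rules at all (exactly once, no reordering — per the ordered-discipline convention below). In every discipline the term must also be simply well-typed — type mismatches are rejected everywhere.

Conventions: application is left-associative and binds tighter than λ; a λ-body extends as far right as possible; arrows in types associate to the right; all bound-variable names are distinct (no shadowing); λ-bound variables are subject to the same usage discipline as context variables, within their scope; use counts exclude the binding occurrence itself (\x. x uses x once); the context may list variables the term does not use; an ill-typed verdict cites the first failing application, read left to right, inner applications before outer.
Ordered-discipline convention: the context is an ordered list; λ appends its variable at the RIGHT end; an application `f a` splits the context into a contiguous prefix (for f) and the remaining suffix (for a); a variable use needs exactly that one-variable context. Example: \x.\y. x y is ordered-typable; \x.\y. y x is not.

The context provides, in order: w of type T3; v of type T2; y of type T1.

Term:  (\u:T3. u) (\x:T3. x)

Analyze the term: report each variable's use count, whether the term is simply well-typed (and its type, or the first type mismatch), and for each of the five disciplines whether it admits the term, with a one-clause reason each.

variable uses: w: 0×; v: 0×; y: 0×; u (bound): 1×; x (bound): 1×
left-to-right use order: u, x
typing: ill-typed: a function awaiting T3 gets T3 → T3
ordered ✗ (not simply typable)
linear ✗ (fails simple typing)
affine ✗ (a type mismatch blocks all five)
relevant ✗ (the type mismatch rejects it)
unrestricted ✗ (not simply typable)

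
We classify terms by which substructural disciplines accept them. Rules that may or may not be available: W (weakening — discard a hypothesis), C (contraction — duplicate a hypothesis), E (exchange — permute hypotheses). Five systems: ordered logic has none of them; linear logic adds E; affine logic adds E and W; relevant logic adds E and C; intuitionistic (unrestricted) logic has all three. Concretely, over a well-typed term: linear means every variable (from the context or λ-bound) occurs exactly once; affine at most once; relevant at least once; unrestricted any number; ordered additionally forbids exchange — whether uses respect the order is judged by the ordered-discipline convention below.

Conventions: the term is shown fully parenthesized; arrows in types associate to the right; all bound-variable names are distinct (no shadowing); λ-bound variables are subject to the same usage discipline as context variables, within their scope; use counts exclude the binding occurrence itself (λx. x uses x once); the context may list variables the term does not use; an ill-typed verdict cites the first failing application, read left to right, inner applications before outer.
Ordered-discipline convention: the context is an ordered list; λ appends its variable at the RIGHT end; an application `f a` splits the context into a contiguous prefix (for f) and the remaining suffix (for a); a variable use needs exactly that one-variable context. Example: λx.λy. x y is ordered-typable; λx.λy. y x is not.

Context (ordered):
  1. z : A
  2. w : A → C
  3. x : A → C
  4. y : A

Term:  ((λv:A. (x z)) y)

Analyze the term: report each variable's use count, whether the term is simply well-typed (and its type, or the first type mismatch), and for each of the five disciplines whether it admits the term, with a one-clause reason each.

usage: z ×1, w ×0, x ×1, y ×1, v [bound] ×0
use order (left to right): x, z, y
typing: well-typed at C
ordered: ✗, unused: w, v — weakening required
linear: ✗, unused: w, v — weakening required
affine: ✓, at most one use each (z, w, x, y, v)
relevant: ✗, unused: w, v — weakening required
unrestricted: ✓, typability at C is all that's needed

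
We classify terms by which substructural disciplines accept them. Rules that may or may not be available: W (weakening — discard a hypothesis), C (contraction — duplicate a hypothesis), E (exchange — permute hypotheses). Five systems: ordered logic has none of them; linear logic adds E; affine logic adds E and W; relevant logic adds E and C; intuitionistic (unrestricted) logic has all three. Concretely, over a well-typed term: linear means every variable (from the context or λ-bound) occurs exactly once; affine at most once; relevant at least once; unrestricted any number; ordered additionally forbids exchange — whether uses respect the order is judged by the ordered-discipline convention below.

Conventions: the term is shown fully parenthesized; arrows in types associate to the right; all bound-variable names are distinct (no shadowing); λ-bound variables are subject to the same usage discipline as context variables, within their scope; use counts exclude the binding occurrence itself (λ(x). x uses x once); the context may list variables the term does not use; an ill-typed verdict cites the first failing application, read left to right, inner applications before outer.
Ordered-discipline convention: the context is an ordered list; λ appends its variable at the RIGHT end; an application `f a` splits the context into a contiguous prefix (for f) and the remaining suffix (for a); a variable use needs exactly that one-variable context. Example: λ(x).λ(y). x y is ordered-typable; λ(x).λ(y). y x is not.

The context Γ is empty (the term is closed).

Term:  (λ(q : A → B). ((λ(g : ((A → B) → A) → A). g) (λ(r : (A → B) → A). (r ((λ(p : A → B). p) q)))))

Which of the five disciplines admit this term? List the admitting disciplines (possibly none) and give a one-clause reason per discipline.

admitted in: linear, affine, relevant, unrestricted
use counts: q (bound)=1, g (bound)=1, r (bound)=1, p (bound)=1
use order (left to right): g, r, p, q
typing: the term checks, with type (A → B) → ((A → B) → A) → A
ordered: ✗, no ordered split (uses run g, r, p, q)
linear: ✓, single use per variable (q, g, r, p)
affine: ✓, no duplicate uses among q, g, r, p
relevant: ✓, q, g, r, p: all used, weakening unneeded
unrestricted: ✓, typability at (A → B) → ((A → B) → A) → A is all that's needed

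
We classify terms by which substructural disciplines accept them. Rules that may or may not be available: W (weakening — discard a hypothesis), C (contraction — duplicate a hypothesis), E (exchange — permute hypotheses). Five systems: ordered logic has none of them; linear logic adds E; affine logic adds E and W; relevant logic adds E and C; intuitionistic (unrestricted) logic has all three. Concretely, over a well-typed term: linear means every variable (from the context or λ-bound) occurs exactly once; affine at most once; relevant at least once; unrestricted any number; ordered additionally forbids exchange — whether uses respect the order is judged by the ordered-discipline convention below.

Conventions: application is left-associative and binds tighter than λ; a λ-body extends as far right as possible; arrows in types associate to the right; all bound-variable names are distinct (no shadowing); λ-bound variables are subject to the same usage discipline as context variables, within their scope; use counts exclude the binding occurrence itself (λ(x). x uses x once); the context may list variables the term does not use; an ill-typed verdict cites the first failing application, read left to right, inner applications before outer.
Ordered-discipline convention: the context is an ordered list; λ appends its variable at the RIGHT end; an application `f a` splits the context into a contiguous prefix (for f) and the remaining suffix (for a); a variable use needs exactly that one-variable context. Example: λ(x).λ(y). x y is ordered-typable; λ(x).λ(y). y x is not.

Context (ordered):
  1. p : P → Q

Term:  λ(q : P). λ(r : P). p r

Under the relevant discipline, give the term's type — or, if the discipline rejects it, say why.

not well-typed under relevant — needs weakening: q unused
counts: p: 1×; q [bound]: 0×; r [bound]: 1×
uses in reading order: p, r
typing: well-typed at P → P → Q
all disciplines: ordered ✗ · linear ✗ · affine ✓ · relevant ✗ · unrestricted ✓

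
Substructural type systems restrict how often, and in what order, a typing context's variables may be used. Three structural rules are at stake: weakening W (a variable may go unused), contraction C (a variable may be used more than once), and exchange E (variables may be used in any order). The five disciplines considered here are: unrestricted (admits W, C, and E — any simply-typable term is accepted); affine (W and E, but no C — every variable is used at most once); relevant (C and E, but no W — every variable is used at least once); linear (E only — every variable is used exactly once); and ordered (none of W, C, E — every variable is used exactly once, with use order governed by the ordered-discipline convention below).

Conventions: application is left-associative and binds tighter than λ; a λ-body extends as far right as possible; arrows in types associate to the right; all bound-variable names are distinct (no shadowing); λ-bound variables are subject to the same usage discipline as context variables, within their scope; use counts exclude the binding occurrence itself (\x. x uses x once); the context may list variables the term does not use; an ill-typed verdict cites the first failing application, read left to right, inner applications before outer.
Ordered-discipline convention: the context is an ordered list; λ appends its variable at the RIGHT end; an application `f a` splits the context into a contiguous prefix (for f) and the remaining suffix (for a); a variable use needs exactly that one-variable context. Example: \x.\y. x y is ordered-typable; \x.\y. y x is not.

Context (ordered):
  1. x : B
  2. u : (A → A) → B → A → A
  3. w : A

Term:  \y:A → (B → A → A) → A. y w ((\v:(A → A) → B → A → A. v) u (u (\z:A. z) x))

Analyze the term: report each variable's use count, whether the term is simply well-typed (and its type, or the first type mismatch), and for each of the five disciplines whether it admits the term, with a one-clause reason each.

use counts: x: 1×; u: 2×; w: 1×; y (bound): 1×; v (bound): 1×; z (bound): 1×
left-to-right use order: y, w, v, u, u, z, x
typing: the term checks, with type (A → (B → A → A) → A) → A
ordered: ✗, u ×2 used more than once (contraction)
linear: ✗, u ×2 used more than once (contraction)
affine: ✗, u ×2 used more than once (contraction)
relevant: ✓, at least one use each (x, u, w, y, v, z)
unrestricted: ✓, typability at (A → (B → A → A) → A) → A is all that's needed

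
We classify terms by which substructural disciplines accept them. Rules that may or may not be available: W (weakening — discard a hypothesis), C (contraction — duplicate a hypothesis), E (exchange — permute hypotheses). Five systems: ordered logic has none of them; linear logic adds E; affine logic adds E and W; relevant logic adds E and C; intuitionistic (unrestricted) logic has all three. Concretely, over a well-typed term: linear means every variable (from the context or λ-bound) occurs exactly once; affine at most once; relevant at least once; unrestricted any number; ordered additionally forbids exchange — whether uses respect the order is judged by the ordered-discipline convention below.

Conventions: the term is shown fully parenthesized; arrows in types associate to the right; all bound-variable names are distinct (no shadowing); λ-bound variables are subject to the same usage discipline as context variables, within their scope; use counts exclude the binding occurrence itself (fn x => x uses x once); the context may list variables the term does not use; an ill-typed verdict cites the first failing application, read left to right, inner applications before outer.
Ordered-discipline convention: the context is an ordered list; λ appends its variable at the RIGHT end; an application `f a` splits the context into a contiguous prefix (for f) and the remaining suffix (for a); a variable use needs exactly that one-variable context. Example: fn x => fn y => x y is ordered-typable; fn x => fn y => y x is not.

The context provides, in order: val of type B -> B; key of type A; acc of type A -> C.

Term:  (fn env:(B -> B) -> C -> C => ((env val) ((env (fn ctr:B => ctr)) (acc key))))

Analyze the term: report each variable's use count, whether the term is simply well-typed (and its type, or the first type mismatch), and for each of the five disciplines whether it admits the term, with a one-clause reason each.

use counts: val ×1; key ×1; acc ×1; env (λ-bound) ×2; ctr (λ-bound) ×1
use order (left to right): env, val, env, ctr, acc, key
typing: well-typed — term : ((B -> B) -> C -> C) -> C
ordered ✗ (uses contraction: env ×2)
linear ✗ (uses contraction: env ×2)
affine ✗ (uses contraction: env ×2)
relevant ✓ (val, key, acc, env, ctr: all used, weakening unneeded)
unrestricted ✓ (type-checks (((B -> B) -> C -> C) -> C) and nothing is barred)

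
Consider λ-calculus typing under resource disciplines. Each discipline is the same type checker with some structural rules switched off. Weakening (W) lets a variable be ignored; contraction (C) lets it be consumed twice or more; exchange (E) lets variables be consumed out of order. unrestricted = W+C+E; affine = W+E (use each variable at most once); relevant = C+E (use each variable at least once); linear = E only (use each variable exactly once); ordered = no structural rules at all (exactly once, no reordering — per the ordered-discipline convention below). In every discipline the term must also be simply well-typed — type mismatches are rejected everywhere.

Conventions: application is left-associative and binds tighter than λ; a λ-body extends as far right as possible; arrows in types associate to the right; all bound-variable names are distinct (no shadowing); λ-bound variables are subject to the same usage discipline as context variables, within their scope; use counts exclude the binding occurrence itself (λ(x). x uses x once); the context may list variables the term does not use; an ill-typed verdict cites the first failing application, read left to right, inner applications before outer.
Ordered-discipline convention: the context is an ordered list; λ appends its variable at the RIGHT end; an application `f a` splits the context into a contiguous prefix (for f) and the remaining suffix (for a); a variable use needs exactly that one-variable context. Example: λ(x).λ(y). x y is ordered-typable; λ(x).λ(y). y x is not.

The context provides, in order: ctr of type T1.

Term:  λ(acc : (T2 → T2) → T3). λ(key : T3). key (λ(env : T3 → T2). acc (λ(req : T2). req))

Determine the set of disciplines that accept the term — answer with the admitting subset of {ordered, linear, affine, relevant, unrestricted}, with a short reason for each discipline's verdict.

admitted by: none
use counts: ctr=0; acc [bound]=1; key [bound]=1; env [bound]=0; req [bound]=1
left-to-right use order: key, acc, req
typing: ill-typed: can't apply a value of type T3
ordered: ✗ — the type mismatch rejects it
linear: ✗ — not simply typable
affine: ✗ — fails simple typing
relevant: ✗ — a type mismatch blocks all five
unrestricted: ✗ — the type mismatch rejects it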